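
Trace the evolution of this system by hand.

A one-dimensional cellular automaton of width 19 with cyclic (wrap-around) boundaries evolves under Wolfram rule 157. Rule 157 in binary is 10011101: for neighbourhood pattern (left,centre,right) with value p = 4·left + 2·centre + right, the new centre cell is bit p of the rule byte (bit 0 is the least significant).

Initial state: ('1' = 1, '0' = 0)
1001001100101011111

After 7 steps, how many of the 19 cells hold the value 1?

10

gen 0: 1001001100101011111
gen 1: 0101101010101011111
gen 2: 0101001010101011110
gen 3: 0101101010101011101
gen 4: 0101001010101011001
gen 5: 0101101010101010101
gen 6: 0101001010101010101
gen 7: 0101101010101010101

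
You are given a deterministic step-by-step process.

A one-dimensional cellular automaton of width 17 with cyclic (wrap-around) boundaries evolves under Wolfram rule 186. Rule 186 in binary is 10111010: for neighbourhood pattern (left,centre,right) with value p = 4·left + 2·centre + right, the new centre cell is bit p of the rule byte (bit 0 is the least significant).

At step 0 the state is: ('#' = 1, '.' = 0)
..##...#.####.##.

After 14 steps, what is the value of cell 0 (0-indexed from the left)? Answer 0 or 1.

gen 0: ..##...#.####.##.
gen 1: .##.#.#.####.##.#
gen 2: ##.#.#.####.##.#.
gen 3: #.#.#.####.##.#.#
gen 4: .#.#.####.##.#.##
gen 5: #.#.####.##.#.##.
gen 6: .#.####.##.#.##.#
gen 7: #.####.##.#.##.#.
gen 8: .####.##.#.##.#.#
gen 9: ####.##.#.##.#.#.
gen 10: ###.##.#.##.#.#.#
gen 11: ##.##.#.##.#.#.##
gen 12: #.##.#.##.#.#.###
gen 13: .##.#.##.#.#.####
gen 14: ##.#.##.#.#.####.

1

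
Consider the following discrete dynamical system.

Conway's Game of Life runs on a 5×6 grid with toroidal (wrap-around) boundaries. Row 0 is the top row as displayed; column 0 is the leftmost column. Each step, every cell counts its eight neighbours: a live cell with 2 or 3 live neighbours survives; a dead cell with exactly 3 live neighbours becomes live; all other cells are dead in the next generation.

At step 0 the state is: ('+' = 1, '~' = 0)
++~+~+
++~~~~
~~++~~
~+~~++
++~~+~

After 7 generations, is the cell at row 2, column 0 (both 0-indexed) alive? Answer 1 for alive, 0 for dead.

1

t=0: ++~+~+
++~~~~
~~++~~
~+~~++
++~~+~
t=1: ~~~~+~
~~~+++
~~++++
~+~~++
~~~+~~
t=2: ~~~~~+
~~+~~~
~~+~~~
+~~~~+
~~~+~+
t=3: ~~~~+~
~~~~~~
~+~~~~
+~~~++
~~~~~+
t=4: ~~~~~~
~~~~~~
+~~~~+
+~~~++
+~~~~~
t=5: ~~~~~~
~~~~~~
+~~~+~
~+~~+~
+~~~~~
t=6: ~~~~~~
~~~~~~
~~~~~+
++~~~~
~~~~~~
t=7: ~~~~~~
~~~~~~
+~~~~~
+~~~~~
~~~~~~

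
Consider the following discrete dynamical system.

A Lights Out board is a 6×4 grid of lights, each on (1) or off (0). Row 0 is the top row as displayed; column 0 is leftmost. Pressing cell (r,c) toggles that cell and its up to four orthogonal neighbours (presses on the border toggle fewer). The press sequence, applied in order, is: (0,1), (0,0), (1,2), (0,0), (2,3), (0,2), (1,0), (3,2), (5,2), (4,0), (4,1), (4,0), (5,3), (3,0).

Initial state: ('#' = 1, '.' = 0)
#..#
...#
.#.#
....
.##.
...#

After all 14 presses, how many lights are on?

k=0  #..#
...#
.#.#
....
.##.
...#
k=1  .###
.#.#
.#.#
....
.##.
...#
k=2  #.##
##.#
.#.#
....
.##.
...#
k=3  #..#
#.#.
.###
....
.##.
...#
k=4  .#.#
..#.
.###
....
.##.
...#
k=5  .#.#
..##
.#..
...#
.##.
...#
k=6  ..#.
...#
.#..
...#
.##.
...#
k=7  #.#.
##.#
##..
...#
.##.
...#
k=8  #.#.
##.#
###.
.##.
.#..
...#
k=9  #.#.
##.#
###.
.##.
.##.
.##.
k=10  #.#.
##.#
###.
###.
#.#.
###.
k=11  #.#.
##.#
###.
#.#.
.#..
#.#.
k=12  #.#.
##.#
###.
..#.
#...
..#.
k=13  #.#.
##.#
###.
..#.
#..#
...#
k=14  #.#.
##.#
.##.
###.
...#
...#

12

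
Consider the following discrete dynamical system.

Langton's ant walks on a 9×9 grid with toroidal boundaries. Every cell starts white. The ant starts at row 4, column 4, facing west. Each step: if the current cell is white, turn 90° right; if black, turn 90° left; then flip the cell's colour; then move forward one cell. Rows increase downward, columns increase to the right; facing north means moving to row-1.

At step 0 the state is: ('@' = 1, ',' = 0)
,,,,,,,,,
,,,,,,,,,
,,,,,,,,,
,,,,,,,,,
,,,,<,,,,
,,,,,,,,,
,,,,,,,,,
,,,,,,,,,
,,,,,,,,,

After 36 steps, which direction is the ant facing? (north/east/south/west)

t=0: ,,,,,,,,,
,,,,,,,,,
,,,,,,,,,
,,,,,,,,,
,,,,<,,,,
,,,,,,,,,
,,,,,,,,,
,,,,,,,,,
,,,,,,,,,
t=1: ,,,,,,,,,
,,,,,,,,,
,,,,,,,,,
,,,,^,,,,
,,,,@,,,,
,,,,,,,,,
,,,,,,,,,
,,,,,,,,,
,,,,,,,,,
t=2: ,,,,,,,,,
,,,,,,,,,
,,,,,,,,,
,,,,@>,,,
,,,,@,,,,
,,,,,,,,,
,,,,,,,,,
,,,,,,,,,
,,,,,,,,,
t=3: ,,,,,,,,,
,,,,,,,,,
,,,,,,,,,
,,,,@@,,,
,,,,@v,,,
,,,,,,,,,
,,,,,,,,,
,,,,,,,,,
,,,,,,,,,
t=4: ,,,,,,,,,
,,,,,,,,,
,,,,,,,,,
,,,,@@,,,
,,,,<@,,,
,,,,,,,,,
,,,,,,,,,
,,,,,,,,,
,,,,,,,,,
t=5: ,,,,,,,,,
,,,,,,,,,
,,,,,,,,,
,,,,@@,,,
,,,,,@,,,
,,,,v,,,,
,,,,,,,,,
,,,,,,,,,
,,,,,,,,,
t=6: ,,,,,,,,,
,,,,,,,,,
,,,,,,,,,
,,,,@@,,,
,,,,,@,,,
,,,<@,,,,
,,,,,,,,,
,,,,,,,,,
,,,,,,,,,
t=7: ,,,,,,,,,
,,,,,,,,,
,,,,,,,,,
,,,,@@,,,
,,,^,@,,,
,,,@@,,,,
,,,,,,,,,
,,,,,,,,,
,,,,,,,,,
t=8: ,,,,,,,,,
,,,,,,,,,
,,,,,,,,,
,,,,@@,,,
,,,@>@,,,
,,,@@,,,,
,,,,,,,,,
,,,,,,,,,
,,,,,,,,,
t=9: ,,,,,,,,,
,,,,,,,,,
,,,,,,,,,
,,,,@@,,,
,,,@@@,,,
,,,@v,,,,
,,,,,,,,,
,,,,,,,,,
,,,,,,,,,
t=10: ,,,,,,,,,
,,,,,,,,,
,,,,,,,,,
,,,,@@,,,
,,,@@@,,,
,,,@,>,,,
,,,,,,,,,
,,,,,,,,,
,,,,,,,,,
t=11: ,,,,,,,,,
,,,,,,,,,
,,,,,,,,,
,,,,@@,,,
,,,@@@,,,
,,,@,@,,,
,,,,,v,,,
,,,,,,,,,
,,,,,,,,,
t=12: ,,,,,,,,,
,,,,,,,,,
,,,,,,,,,
,,,,@@,,,
,,,@@@,,,
,,,@,@,,,
,,,,<@,,,
,,,,,,,,,
,,,,,,,,,
t=13: ,,,,,,,,,
,,,,,,,,,
,,,,,,,,,
,,,,@@,,,
,,,@@@,,,
,,,@^@,,,
,,,,@@,,,
,,,,,,,,,
,,,,,,,,,
t=14: ,,,,,,,,,
,,,,,,,,,
,,,,,,,,,
,,,,@@,,,
,,,@@@,,,
,,,@@>,,,
,,,,@@,,,
,,,,,,,,,
,,,,,,,,,
t=15: ,,,,,,,,,
,,,,,,,,,
,,,,,,,,,
,,,,@@,,,
,,,@@^,,,
,,,@@,,,,
,,,,@@,,,
,,,,,,,,,
,,,,,,,,,
t=16: ,,,,,,,,,
,,,,,,,,,
,,,,,,,,,
,,,,@@,,,
,,,@<,,,,
,,,@@,,,,
,,,,@@,,,
,,,,,,,,,
,,,,,,,,,
t=17: ,,,,,,,,,
,,,,,,,,,
,,,,,,,,,
,,,,@@,,,
,,,@,,,,,
,,,@v,,,,
,,,,@@,,,
,,,,,,,,,
,,,,,,,,,
t=18: ,,,,,,,,,
,,,,,,,,,
,,,,,,,,,
,,,,@@,,,
,,,@,,,,,
,,,@,>,,,
,,,,@@,,,
,,,,,,,,,
,,,,,,,,,
t=19: ,,,,,,,,,
,,,,,,,,,
,,,,,,,,,
,,,,@@,,,
,,,@,,,,,
,,,@,@,,,
,,,,@v,,,
,,,,,,,,,
,,,,,,,,,
t=20: ,,,,,,,,,
,,,,,,,,,
,,,,,,,,,
,,,,@@,,,
,,,@,,,,,
,,,@,@,,,
,,,,@,>,,
,,,,,,,,,
,,,,,,,,,
t=21: ,,,,,,,,,
,,,,,,,,,
,,,,,,,,,
,,,,@@,,,
,,,@,,,,,
,,,@,@,,,
,,,,@,@,,
,,,,,,v,,
,,,,,,,,,
t=22: ,,,,,,,,,
,,,,,,,,,
,,,,,,,,,
,,,,@@,,,
,,,@,,,,,
,,,@,@,,,
,,,,@,@,,
,,,,,<@,,
,,,,,,,,,
t=23: ,,,,,,,,,
,,,,,,,,,
,,,,,,,,,
,,,,@@,,,
,,,@,,,,,
,,,@,@,,,
,,,,@^@,,
,,,,,@@,,
,,,,,,,,,
t=24: ,,,,,,,,,
,,,,,,,,,
,,,,,,,,,
,,,,@@,,,
,,,@,,,,,
,,,@,@,,,
,,,,@@>,,
,,,,,@@,,
,,,,,,,,,
t=25: ,,,,,,,,,
,,,,,,,,,
,,,,,,,,,
,,,,@@,,,
,,,@,,,,,
,,,@,@^,,
,,,,@@,,,
,,,,,@@,,
,,,,,,,,,
t=26: ,,,,,,,,,
,,,,,,,,,
,,,,,,,,,
,,,,@@,,,
,,,@,,,,,
,,,@,@@>,
,,,,@@,,,
,,,,,@@,,
,,,,,,,,,
t=27: ,,,,,,,,,
,,,,,,,,,
,,,,,,,,,
,,,,@@,,,
,,,@,,,,,
,,,@,@@@,
,,,,@@,v,
,,,,,@@,,
,,,,,,,,,
t=28: ,,,,,,,,,
,,,,,,,,,
,,,,,,,,,
,,,,@@,,,
,,,@,,,,,
,,,@,@@@,
,,,,@@<@,
,,,,,@@,,
,,,,,,,,,
t=29: ,,,,,,,,,
,,,,,,,,,
,,,,,,,,,
,,,,@@,,,
,,,@,,,,,
,,,@,@^@,
,,,,@@@@,
,,,,,@@,,
,,,,,,,,,
t=30: ,,,,,,,,,
,,,,,,,,,
,,,,,,,,,
,,,,@@,,,
,,,@,,,,,
,,,@,<,@,
,,,,@@@@,
,,,,,@@,,
,,,,,,,,,
t=31: ,,,,,,,,,
,,,,,,,,,
,,,,,,,,,
,,,,@@,,,
,,,@,,,,,
,,,@,,,@,
,,,,@v@@,
,,,,,@@,,
,,,,,,,,,
t=32: ,,,,,,,,,
,,,,,,,,,
,,,,,,,,,
,,,,@@,,,
,,,@,,,,,
,,,@,,,@,
,,,,@,>@,
,,,,,@@,,
,,,,,,,,,
t=33: ,,,,,,,,,
,,,,,,,,,
,,,,,,,,,
,,,,@@,,,
,,,@,,,,,
,,,@,,^@,
,,,,@,,@,
,,,,,@@,,
,,,,,,,,,
t=34: ,,,,,,,,,
,,,,,,,,,
,,,,,,,,,
,,,,@@,,,
,,,@,,,,,
,,,@,,@>,
,,,,@,,@,
,,,,,@@,,
,,,,,,,,,
t=35: ,,,,,,,,,
,,,,,,,,,
,,,,,,,,,
,,,,@@,,,
,,,@,,,^,
,,,@,,@,,
,,,,@,,@,
,,,,,@@,,
,,,,,,,,,
t=36: ,,,,,,,,,
,,,,,,,,,
,,,,,,,,,
,,,,@@,,,
,,,@,,,@>
,,,@,,@,,
,,,,@,,@,
,,,,,@@,,
,,,,,,,,,

east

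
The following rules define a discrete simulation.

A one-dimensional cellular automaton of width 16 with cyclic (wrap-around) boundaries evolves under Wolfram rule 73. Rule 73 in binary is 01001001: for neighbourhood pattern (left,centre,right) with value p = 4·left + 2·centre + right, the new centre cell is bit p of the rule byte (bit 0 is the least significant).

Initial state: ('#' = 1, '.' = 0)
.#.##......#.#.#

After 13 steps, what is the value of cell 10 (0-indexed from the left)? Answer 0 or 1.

0

gen 0: .#.##......#.#.#
gen 1: ...##.####......
gen 2: ##.##.#..#.#####
gen 3: .#.##......#....
gen 4: ...##.####...###
gen 5: .#.##.#..#.#.#.#
gen 6: ...##...........
gen 7: ##.##.##########
gen 8: .#.##.#.........
gen 9: ...##...########
gen 10: .#.##.#.#......#
gen 11: ...##.....####..
gen 12: ##.##.###.#..#.#
gen 13: .#.##.#.#......#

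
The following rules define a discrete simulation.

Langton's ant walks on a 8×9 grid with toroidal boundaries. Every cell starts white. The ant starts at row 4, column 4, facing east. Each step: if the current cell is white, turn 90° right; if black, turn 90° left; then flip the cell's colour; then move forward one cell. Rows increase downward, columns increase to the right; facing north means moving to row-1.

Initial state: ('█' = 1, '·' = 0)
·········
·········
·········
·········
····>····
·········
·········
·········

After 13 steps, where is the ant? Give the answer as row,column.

3,4

gen 0: ·········
·········
·········
·········
····>····
·········
·········
·········
gen 1: ·········
·········
·········
·········
····█····
····v····
·········
·········
gen 2: ·········
·········
·········
·········
····█····
···<█····
·········
·········
gen 3: ·········
·········
·········
·········
···^█····
···██····
·········
·········
gen 4: ·········
·········
·········
·········
···█>····
···██····
·········
·········
gen 5: ·········
·········
·········
····^····
···█·····
···██····
·········
·········
gen 6: ·········
·········
·········
····█>···
···█·····
···██····
·········
·········
gen 7: ·········
·········
·········
····██···
···█·v···
···██····
·········
·········
gen 8: ·········
·········
·········
····██···
···█<█···
···██····
·········
·········
gen 9: ·········
·········
·········
····^█···
···███···
···██····
·········
·········
gen 10: ·········
·········
·········
···<·█···
···███···
···██····
·········
·········
gen 11: ·········
·········
···^·····
···█·█···
···███···
···██····
·········
·········
gen 12: ·········
·········
···█>····
···█·█···
···███···
···██····
·········
·········
gen 13: ·········
·········
···██····
···█v█···
···███···
···██····
·········
·········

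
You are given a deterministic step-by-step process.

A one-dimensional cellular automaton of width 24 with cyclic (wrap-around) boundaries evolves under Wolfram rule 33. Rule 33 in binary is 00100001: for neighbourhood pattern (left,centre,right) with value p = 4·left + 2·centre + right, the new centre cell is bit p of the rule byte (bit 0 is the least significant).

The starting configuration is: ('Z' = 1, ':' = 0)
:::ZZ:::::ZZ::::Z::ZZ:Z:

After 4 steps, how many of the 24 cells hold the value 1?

8

step 0: :::ZZ:::::ZZ::::Z::ZZ:Z:
step 1: ZZ::::ZZZ::::ZZ::::::Z::
step 2: :::ZZ:::::ZZ::::ZZZZ::::
step 3: ZZ::::ZZZ::::ZZ::::::ZZZ
step 4: :::ZZ:::::ZZ::::ZZZZ::::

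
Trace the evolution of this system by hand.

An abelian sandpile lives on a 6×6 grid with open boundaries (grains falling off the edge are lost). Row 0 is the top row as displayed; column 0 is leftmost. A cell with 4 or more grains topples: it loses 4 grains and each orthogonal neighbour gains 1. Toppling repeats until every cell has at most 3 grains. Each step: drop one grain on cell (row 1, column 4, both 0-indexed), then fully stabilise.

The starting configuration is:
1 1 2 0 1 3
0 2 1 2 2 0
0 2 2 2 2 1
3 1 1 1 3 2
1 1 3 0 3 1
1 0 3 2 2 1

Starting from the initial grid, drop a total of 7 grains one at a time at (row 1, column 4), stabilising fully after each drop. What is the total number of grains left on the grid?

gen 0: 1 1 2 0 1 3
0 2 1 2 2 0
0 2 2 2 2 1
3 1 1 1 3 2
1 1 3 0 3 1
1 0 3 2 2 1
gen 1: 1 1 2 0 1 3
0 2 1 2 3 0
0 2 2 2 2 1
3 1 1 1 3 2
1 1 3 0 3 1
1 0 3 2 2 1
gen 2: 1 1 2 0 2 3
0 2 1 3 0 1
0 2 2 2 3 1
3 1 1 1 3 2
1 1 3 0 3 1
1 0 3 2 2 1
gen 3: 1 1 2 0 2 3
0 2 1 3 1 1
0 2 2 2 3 1
3 1 1 1 3 2
1 1 3 0 3 1
1 0 3 2 2 1
gen 4: 1 1 2 0 2 3
0 2 1 3 2 1
0 2 2 2 3 1
3 1 1 1 3 2
1 1 3 0 3 1
1 0 3 2 2 1
gen 5: 1 1 2 0 2 3
0 2 1 3 3 1
0 2 2 2 3 1
3 1 1 1 3 2
1 1 3 0 3 1
1 0 3 2 2 1
gen 6: 1 1 2 1 3 3
0 2 2 1 2 2
0 2 3 0 2 2
3 1 1 3 1 3
1 1 3 1 0 2
1 0 3 2 3 1
gen 7: 1 1 2 1 3 3
0 2 2 1 3 2
0 2 3 0 2 2
3 1 1 3 1 3
1 1 3 1 0 2
1 0 3 2 3 1

60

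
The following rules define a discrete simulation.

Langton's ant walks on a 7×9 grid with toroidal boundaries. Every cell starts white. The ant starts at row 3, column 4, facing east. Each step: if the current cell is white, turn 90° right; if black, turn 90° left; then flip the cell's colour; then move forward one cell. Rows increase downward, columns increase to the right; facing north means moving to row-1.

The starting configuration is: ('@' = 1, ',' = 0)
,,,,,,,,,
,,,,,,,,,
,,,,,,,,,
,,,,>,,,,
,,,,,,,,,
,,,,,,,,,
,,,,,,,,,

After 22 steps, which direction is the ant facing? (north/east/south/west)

k=0  ,,,,,,,,,
,,,,,,,,,
,,,,,,,,,
,,,,>,,,,
,,,,,,,,,
,,,,,,,,,
,,,,,,,,,
k=1  ,,,,,,,,,
,,,,,,,,,
,,,,,,,,,
,,,,@,,,,
,,,,v,,,,
,,,,,,,,,
,,,,,,,,,
k=2  ,,,,,,,,,
,,,,,,,,,
,,,,,,,,,
,,,,@,,,,
,,,<@,,,,
,,,,,,,,,
,,,,,,,,,
k=3  ,,,,,,,,,
,,,,,,,,,
,,,,,,,,,
,,,^@,,,,
,,,@@,,,,
,,,,,,,,,
,,,,,,,,,
k=4  ,,,,,,,,,
,,,,,,,,,
,,,,,,,,,
,,,@>,,,,
,,,@@,,,,
,,,,,,,,,
,,,,,,,,,
k=5  ,,,,,,,,,
,,,,,,,,,
,,,,^,,,,
,,,@,,,,,
,,,@@,,,,
,,,,,,,,,
,,,,,,,,,
k=6  ,,,,,,,,,
,,,,,,,,,
,,,,@>,,,
,,,@,,,,,
,,,@@,,,,
,,,,,,,,,
,,,,,,,,,
k=7  ,,,,,,,,,
,,,,,,,,,
,,,,@@,,,
,,,@,v,,,
,,,@@,,,,
,,,,,,,,,
,,,,,,,,,
k=8  ,,,,,,,,,
,,,,,,,,,
,,,,@@,,,
,,,@<@,,,
,,,@@,,,,
,,,,,,,,,
,,,,,,,,,
k=9  ,,,,,,,,,
,,,,,,,,,
,,,,^@,,,
,,,@@@,,,
,,,@@,,,,
,,,,,,,,,
,,,,,,,,,
k=10  ,,,,,,,,,
,,,,,,,,,
,,,<,@,,,
,,,@@@,,,
,,,@@,,,,
,,,,,,,,,
,,,,,,,,,
k=11  ,,,,,,,,,
,,,^,,,,,
,,,@,@,,,
,,,@@@,,,
,,,@@,,,,
,,,,,,,,,
,,,,,,,,,
k=12  ,,,,,,,,,
,,,@>,,,,
,,,@,@,,,
,,,@@@,,,
,,,@@,,,,
,,,,,,,,,
,,,,,,,,,
k=13  ,,,,,,,,,
,,,@@,,,,
,,,@v@,,,
,,,@@@,,,
,,,@@,,,,
,,,,,,,,,
,,,,,,,,,
k=14  ,,,,,,,,,
,,,@@,,,,
,,,<@@,,,
,,,@@@,,,
,,,@@,,,,
,,,,,,,,,
,,,,,,,,,
k=15  ,,,,,,,,,
,,,@@,,,,
,,,,@@,,,
,,,v@@,,,
,,,@@,,,,
,,,,,,,,,
,,,,,,,,,
k=16  ,,,,,,,,,
,,,@@,,,,
,,,,@@,,,
,,,,>@,,,
,,,@@,,,,
,,,,,,,,,
,,,,,,,,,
k=17  ,,,,,,,,,
,,,@@,,,,
,,,,^@,,,
,,,,,@,,,
,,,@@,,,,
,,,,,,,,,
,,,,,,,,,
k=18  ,,,,,,,,,
,,,@@,,,,
,,,<,@,,,
,,,,,@,,,
,,,@@,,,,
,,,,,,,,,
,,,,,,,,,
k=19  ,,,,,,,,,
,,,^@,,,,
,,,@,@,,,
,,,,,@,,,
,,,@@,,,,
,,,,,,,,,
,,,,,,,,,
k=20  ,,,,,,,,,
,,<,@,,,,
,,,@,@,,,
,,,,,@,,,
,,,@@,,,,
,,,,,,,,,
,,,,,,,,,
k=21  ,,^,,,,,,
,,@,@,,,,
,,,@,@,,,
,,,,,@,,,
,,,@@,,,,
,,,,,,,,,
,,,,,,,,,
k=22  ,,@>,,,,,
,,@,@,,,,
,,,@,@,,,
,,,,,@,,,
,,,@@,,,,
,,,,,,,,,
,,,,,,,,,

east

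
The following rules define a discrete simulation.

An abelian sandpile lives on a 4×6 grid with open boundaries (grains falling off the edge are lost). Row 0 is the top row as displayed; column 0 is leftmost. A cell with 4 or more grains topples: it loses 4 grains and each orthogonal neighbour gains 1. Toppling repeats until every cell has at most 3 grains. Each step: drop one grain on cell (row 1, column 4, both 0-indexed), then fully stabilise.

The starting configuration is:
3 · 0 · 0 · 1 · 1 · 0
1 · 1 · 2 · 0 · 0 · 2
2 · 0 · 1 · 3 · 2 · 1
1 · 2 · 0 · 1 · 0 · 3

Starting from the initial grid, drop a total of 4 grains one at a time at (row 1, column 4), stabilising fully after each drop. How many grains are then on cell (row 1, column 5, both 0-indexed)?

3

gen 0: 3 · 0 · 0 · 1 · 1 · 0
1 · 1 · 2 · 0 · 0 · 2
2 · 0 · 1 · 3 · 2 · 1
1 · 2 · 0 · 1 · 0 · 3
gen 1: 3 · 0 · 0 · 1 · 1 · 0
1 · 1 · 2 · 0 · 1 · 2
2 · 0 · 1 · 3 · 2 · 1
1 · 2 · 0 · 1 · 0 · 3
gen 2: 3 · 0 · 0 · 1 · 1 · 0
1 · 1 · 2 · 0 · 2 · 2
2 · 0 · 1 · 3 · 2 · 1
1 · 2 · 0 · 1 · 0 · 3
gen 3: 3 · 0 · 0 · 1 · 1 · 0
1 · 1 · 2 · 0 · 3 · 2
2 · 0 · 1 · 3 · 2 · 1
1 · 2 · 0 · 1 · 0 · 3
gen 4: 3 · 0 · 0 · 1 · 2 · 0
1 · 1 · 2 · 1 · 0 · 3
2 · 0 · 1 · 3 · 3 · 1
1 · 2 · 0 · 1 · 0 · 3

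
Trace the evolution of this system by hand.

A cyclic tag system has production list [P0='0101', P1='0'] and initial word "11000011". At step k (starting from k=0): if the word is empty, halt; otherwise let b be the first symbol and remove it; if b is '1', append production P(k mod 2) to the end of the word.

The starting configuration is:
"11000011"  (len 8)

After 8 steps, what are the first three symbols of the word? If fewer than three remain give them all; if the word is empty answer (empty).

gen 0: "11000011"  (len 8)
gen 1: "10000110101"  (len 11)
gen 2: "00001101010"  (len 11)
gen 3: "0001101010"  (len 10)
gen 4: "001101010"  (len 9)
gen 5: "01101010"  (len 8)
gen 6: "1101010"  (len 7)
gen 7: "1010100101"  (len 10)
gen 8: "0101001010"  (len 10)

010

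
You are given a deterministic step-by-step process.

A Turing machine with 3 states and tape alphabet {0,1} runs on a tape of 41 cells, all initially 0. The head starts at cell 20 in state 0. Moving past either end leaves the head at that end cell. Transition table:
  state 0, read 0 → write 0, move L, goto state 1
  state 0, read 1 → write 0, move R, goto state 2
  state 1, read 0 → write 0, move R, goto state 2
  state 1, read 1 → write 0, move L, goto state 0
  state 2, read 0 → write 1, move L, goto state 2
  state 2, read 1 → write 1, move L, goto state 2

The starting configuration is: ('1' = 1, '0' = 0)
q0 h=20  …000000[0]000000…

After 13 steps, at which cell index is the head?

t=0: q0 h=20  …000000[0]000000…
t=1: q1 h=19  …000000[0]000000…
t=2: q2 h=20  …000000[0]000000…
t=3: q2 h=19  …000000[0]100000…
t=4: q2 h=18  …000000[0]110000…
t=5: q2 h=17  …000000[0]111000…
t=6: q2 h=16  …000000[0]111100…
t=7: q2 h=15  …000000[0]111110…
t=8: q2 h=14  …000000[0]111111…
t=9: q2 h=13  …000000[0]111111…
t=10: q2 h=12  …000000[0]111111…
t=11: q2 h=11  …000000[0]111111…
t=12: q2 h=10  …000000[0]111111…
t=13: q2 h= 9  …000000[0]111111…

9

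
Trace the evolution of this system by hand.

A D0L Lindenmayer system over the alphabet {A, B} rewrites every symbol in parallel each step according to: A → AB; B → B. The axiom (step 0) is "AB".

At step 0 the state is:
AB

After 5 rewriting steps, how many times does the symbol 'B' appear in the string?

step 0: AB
step 1: ABB
step 2: ABBB
step 3: ABBBB
step 4: ABBBBB
step 5: ABBBBBB

6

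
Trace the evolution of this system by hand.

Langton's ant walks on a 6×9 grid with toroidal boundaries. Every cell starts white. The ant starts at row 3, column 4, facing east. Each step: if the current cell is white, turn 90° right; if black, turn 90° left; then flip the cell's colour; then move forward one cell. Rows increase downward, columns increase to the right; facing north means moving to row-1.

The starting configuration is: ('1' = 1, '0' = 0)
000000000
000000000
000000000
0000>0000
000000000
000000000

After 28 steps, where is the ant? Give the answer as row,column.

1,2

[0] 000000000
000000000
000000000
0000>0000
000000000
000000000
[1] 000000000
000000000
000000000
000010000
0000v0000
000000000
[2] 000000000
000000000
000000000
000010000
000<10000
000000000
[3] 000000000
000000000
000000000
000^10000
000110000
000000000
[4] 000000000
000000000
000000000
0001>0000
000110000
000000000
[5] 000000000
000000000
0000^0000
000100000
000110000
000000000
[6] 000000000
000000000
00001>000
000100000
000110000
000000000
[7] 000000000
000000000
000011000
00010v000
000110000
000000000
[8] 000000000
000000000
000011000
0001<1000
000110000
000000000
[9] 000000000
000000000
0000^1000
000111000
000110000
000000000
[10] 000000000
000000000
000<01000
000111000
000110000
000000000
[11] 000000000
000^00000
000101000
000111000
000110000
000000000
[12] 000000000
0001>0000
000101000
000111000
000110000
000000000
[13] 000000000
000110000
0001v1000
000111000
000110000
000000000
[14] 000000000
000110000
000<11000
000111000
000110000
000000000
[15] 000000000
000110000
000011000
000v11000
000110000
000000000
[16] 000000000
000110000
000011000
0000>1000
000110000
000000000
[17] 000000000
000110000
0000^1000
000001000
000110000
000000000
[18] 000000000
000110000
000<01000
000001000
000110000
000000000
[19] 000000000
000^10000
000101000
000001000
000110000
000000000
[20] 000000000
00<010000
000101000
000001000
000110000
000000000
[21] 00^000000
001010000
000101000
000001000
000110000
000000000
[22] 001>00000
001010000
000101000
000001000
000110000
000000000
[23] 001100000
001v10000
000101000
000001000
000110000
000000000
[24] 001100000
00<110000
000101000
000001000
000110000
000000000
[25] 001100000
000110000
00v101000
000001000
000110000
000000000
[26] 001100000
000110000
0<1101000
000001000
000110000
000000000
[27] 001100000
0^0110000
011101000
000001000
000110000
000000000
[28] 001100000
01>110000
011101000
000001000
000110000
000000000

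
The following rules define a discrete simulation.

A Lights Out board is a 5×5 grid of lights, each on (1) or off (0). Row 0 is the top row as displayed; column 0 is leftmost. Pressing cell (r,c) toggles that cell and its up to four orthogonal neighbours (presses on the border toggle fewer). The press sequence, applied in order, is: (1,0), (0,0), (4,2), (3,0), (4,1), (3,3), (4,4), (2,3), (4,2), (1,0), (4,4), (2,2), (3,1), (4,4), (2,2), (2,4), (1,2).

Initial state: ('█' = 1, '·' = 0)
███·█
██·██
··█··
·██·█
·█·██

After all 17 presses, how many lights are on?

0) ███·█
██·██
··█··
·██·█
·█·██
1) ·██·█
···██
█·█··
·██·█
·█·██
2) █·█·█
█··██
█·█··
·██·█
·█·██
3) █·█·█
█··██
█·█··
·█··█
··█·█
4) █·█·█
█··██
··█··
█···█
█·█·█
5) █·█·█
█··██
··█··
██··█
·█··█
6) █·█·█
█··██
··██·
████·
·█·██
7) █·█·█
█··██
··██·
█████
·█···
8) █·█·█
█···█
····█
███·█
·█···
9) █·█·█
█···█
····█
██··█
··██·
10) ··█·█
·█··█
█···█
██··█
··██·
11) ··█·█
·█··█
█···█
██···
··█·█
12) ··█·█
·██·█
█████
███··
··█·█
13) ··█·█
·██·█
█·███
·····
·██·█
14) ··█·█
·██·█
█·███
····█
·███·
15) ··█·█
·█··█
██··█
··█·█
·███·
16) ··█·█
·█···
██·█·
··█··
·███·
17) ····█
··██·
████·
··█··
·███·

11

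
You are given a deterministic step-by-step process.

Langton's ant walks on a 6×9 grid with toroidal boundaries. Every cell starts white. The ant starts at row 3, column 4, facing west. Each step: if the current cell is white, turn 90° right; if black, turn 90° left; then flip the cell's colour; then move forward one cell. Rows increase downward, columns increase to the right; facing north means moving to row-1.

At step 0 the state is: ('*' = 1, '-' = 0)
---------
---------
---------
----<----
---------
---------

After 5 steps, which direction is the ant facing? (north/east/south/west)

south

step 0: ---------
---------
---------
----<----
---------
---------
step 1: ---------
---------
----^----
----*----
---------
---------
step 2: ---------
---------
----*>---
----*----
---------
---------
step 3: ---------
---------
----**---
----*v---
---------
---------
step 4: ---------
---------
----**---
----<*---
---------
---------
step 5: ---------
---------
----**---
-----*---
----v----
---------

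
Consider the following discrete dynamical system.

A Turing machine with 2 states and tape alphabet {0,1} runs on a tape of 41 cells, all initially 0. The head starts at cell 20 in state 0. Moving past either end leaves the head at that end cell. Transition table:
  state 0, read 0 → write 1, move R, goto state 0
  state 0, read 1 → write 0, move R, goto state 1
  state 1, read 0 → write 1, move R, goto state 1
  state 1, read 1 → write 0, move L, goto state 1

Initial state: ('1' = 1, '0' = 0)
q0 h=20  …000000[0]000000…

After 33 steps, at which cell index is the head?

0) q0 h=20  …000000[0]000000…
1) q0 h=21  …000001[0]000000…
2) q0 h=22  …000011[0]000000…
3) q0 h=23  …000111[0]000000…
4) q0 h=24  …001111[0]000000…
5) q0 h=25  …011111[0]000000…
6) q0 h=26  …111111[0]000000…
7) q0 h=27  …111111[0]000000…
8) q0 h=28  …111111[0]000000…
9) q0 h=29  …111111[0]000000…
10) q0 h=30  …111111[0]000000…
11) q0 h=31  …111111[0]000000…
12) q0 h=32  …111111[0]000000…
13) q0 h=33  …111111[0]000000…
14) q0 h=34  …111111[0]000000|
15) q0 h=35  …111111[0]00000|
16) q0 h=36  …111111[0]0000|
17) q0 h=37  …111111[0]000|
18) q0 h=38  …111111[0]00|
19) q0 h=39  …111111[0]0|
20) q0 h=40  …111111[0]|
21) q0 h=40  …111111[1]|
22) q1 h=40  …111111[0]|
23) q1 h=40  …111111[1]|
24) q1 h=39  …111111[1]0|
25) q1 h=38  …111111[1]00|
26) q1 h=37  …111111[1]000|
27) q1 h=36  …111111[1]0000|
28) q1 h=35  …111111[1]00000|
29) q1 h=34  …111111[1]000000|
30) q1 h=33  …111111[1]000000…
31) q1 h=32  …111111[1]000000…
32) q1 h=31  …111111[1]000000…
33) q1 h=30  …111111[1]000000…

30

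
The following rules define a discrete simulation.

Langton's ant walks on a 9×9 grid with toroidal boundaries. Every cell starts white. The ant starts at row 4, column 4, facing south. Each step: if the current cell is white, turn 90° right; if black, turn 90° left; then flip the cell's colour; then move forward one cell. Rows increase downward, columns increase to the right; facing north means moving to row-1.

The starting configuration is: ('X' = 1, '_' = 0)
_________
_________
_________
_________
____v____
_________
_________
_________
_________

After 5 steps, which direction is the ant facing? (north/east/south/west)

east

gen 0: _________
_________
_________
_________
____v____
_________
_________
_________
_________
gen 1: _________
_________
_________
_________
___<X____
_________
_________
_________
_________
gen 2: _________
_________
_________
___^_____
___XX____
_________
_________
_________
_________
gen 3: _________
_________
_________
___X>____
___XX____
_________
_________
_________
_________
gen 4: _________
_________
_________
___XX____
___Xv____
_________
_________
_________
_________
gen 5: _________
_________
_________
___XX____
___X_>___
_________
_________
_________
_________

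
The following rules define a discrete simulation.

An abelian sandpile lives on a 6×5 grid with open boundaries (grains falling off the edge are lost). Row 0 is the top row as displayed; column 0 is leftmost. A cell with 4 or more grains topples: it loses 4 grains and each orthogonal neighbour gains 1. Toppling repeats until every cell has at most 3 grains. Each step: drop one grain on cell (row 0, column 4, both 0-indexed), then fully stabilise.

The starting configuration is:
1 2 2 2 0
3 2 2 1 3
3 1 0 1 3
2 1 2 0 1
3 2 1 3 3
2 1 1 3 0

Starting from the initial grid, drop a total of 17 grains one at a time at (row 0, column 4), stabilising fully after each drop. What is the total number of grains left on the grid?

52

0) 1 2 2 2 0
3 2 2 1 3
3 1 0 1 3
2 1 2 0 1
3 2 1 3 3
2 1 1 3 0
1) 1 2 2 2 1
3 2 2 1 3
3 1 0 1 3
2 1 2 0 1
3 2 1 3 3
2 1 1 3 0
2) 1 2 2 2 2
3 2 2 1 3
3 1 0 1 3
2 1 2 0 1
3 2 1 3 3
2 1 1 3 0
3) 1 2 2 2 3
3 2 2 1 3
3 1 0 1 3
2 1 2 0 1
3 2 1 3 3
2 1 1 3 0
4) 1 2 2 3 1
3 2 2 2 1
3 1 0 2 0
2 1 2 0 2
3 2 1 3 3
2 1 1 3 0
5) 1 2 2 3 2
3 2 2 2 1
3 1 0 2 0
2 1 2 0 2
3 2 1 3 3
2 1 1 3 0
6) 1 2 2 3 3
3 2 2 2 1
3 1 0 2 0
2 1 2 0 2
3 2 1 3 3
2 1 1 3 0
7) 1 2 3 0 1
3 2 2 3 2
3 1 0 2 0
2 1 2 0 2
3 2 1 3 3
2 1 1 3 0
8) 1 2 3 0 2
3 2 2 3 2
3 1 0 2 0
2 1 2 0 2
3 2 1 3 3
2 1 1 3 0
9) 1 2 3 0 3
3 2 2 3 2
3 1 0 2 0
2 1 2 0 2
3 2 1 3 3
2 1 1 3 0
10) 1 2 3 1 0
3 2 2 3 3
3 1 0 2 0
2 1 2 0 2
3 2 1 3 3
2 1 1 3 0
11) 1 2 3 1 1
3 2 2 3 3
3 1 0 2 0
2 1 2 0 2
3 2 1 3 3
2 1 1 3 0
12) 1 2 3 1 2
3 2 2 3 3
3 1 0 2 0
2 1 2 0 2
3 2 1 3 3
2 1 1 3 0
13) 1 2 3 1 3
3 2 2 3 3
3 1 0 2 0
2 1 2 0 2
3 2 1 3 3
2 1 1 3 0
14) 1 2 3 3 1
3 2 3 0 1
3 1 0 3 1
2 1 2 0 2
3 2 1 3 3
2 1 1 3 0
15) 1 2 3 3 2
3 2 3 0 1
3 1 0 3 1
2 1 2 0 2
3 2 1 3 3
2 1 1 3 0
16) 1 2 3 3 3
3 2 3 0 1
3 1 0 3 1
2 1 2 0 2
3 2 1 3 3
2 1 1 3 0
17) 1 3 1 1 1
3 3 0 2 2
3 1 1 3 1
2 1 2 0 2
3 2 1 3 3
2 1 1 3 0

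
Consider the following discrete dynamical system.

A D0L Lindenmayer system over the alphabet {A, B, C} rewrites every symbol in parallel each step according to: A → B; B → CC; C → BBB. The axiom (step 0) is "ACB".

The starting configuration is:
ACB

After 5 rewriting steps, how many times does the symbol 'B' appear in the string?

[0] ACB
[1] BBBBCC
[2] CCCCCCCCBBBBBB
[3] BBBBBBBBBBBBBBBBBBBBBBBBCCCCCCCCCCCC
[4] CCCCCCCCCCCCCCCCCCCCCCCCCCCCCCCCCCCCCCCCCCCCCCCCBBBBBBBBBBBBBBBBBBBBBBBBBBBBBBBBBBBB
[5] BBBBBBBBBBBBBBBBBBBBBBBBBBBBBBBBBBBBBBBBBBBBBBBBBBBBBBBBBB…CCCCCCCCCCCCCCCCCCCCCCCCCCCCCCCCCCCCCCCCCCCCCCCCCCCCCCCCCC  (len 216)

144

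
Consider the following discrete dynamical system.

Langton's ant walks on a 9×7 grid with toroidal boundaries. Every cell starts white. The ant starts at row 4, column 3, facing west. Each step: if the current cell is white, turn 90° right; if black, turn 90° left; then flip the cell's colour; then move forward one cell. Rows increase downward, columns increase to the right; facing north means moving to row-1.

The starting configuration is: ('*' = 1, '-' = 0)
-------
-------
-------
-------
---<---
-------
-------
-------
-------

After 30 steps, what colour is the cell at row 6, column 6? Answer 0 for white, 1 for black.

t=0: -------
-------
-------
-------
---<---
-------
-------
-------
-------
t=1: -------
-------
-------
---^---
---*---
-------
-------
-------
-------
t=2: -------
-------
-------
---*>--
---*---
-------
-------
-------
-------
t=3: -------
-------
-------
---**--
---*v--
-------
-------
-------
-------
t=4: -------
-------
-------
---**--
---<*--
-------
-------
-------
-------
t=5: -------
-------
-------
---**--
----*--
---v---
-------
-------
-------
t=6: -------
-------
-------
---**--
----*--
--<*---
-------
-------
-------
t=7: -------
-------
-------
---**--
--^-*--
--**---
-------
-------
-------
t=8: -------
-------
-------
---**--
--*>*--
--**---
-------
-------
-------
t=9: -------
-------
-------
---**--
--***--
--*v---
-------
-------
-------
t=10: -------
-------
-------
---**--
--***--
--*->--
-------
-------
-------
t=11: -------
-------
-------
---**--
--***--
--*-*--
----v--
-------
-------
t=12: -------
-------
-------
---**--
--***--
--*-*--
---<*--
-------
-------
t=13: -------
-------
-------
---**--
--***--
--*^*--
---**--
-------
-------
t=14: -------
-------
-------
---**--
--***--
--**>--
---**--
-------
-------
t=15: -------
-------
-------
---**--
--**^--
--**---
---**--
-------
-------
t=16: -------
-------
-------
---**--
--*<---
--**---
---**--
-------
-------
t=17: -------
-------
-------
---**--
--*----
--*v---
---**--
-------
-------
t=18: -------
-------
-------
---**--
--*----
--*->--
---**--
-------
-------
t=19: -------
-------
-------
---**--
--*----
--*-*--
---*v--
-------
-------
t=20: -------
-------
-------
---**--
--*----
--*-*--
---*->-
-------
-------
t=21: -------
-------
-------
---**--
--*----
--*-*--
---*-*-
-----v-
-------
t=22: -------
-------
-------
---**--
--*----
--*-*--
---*-*-
----<*-
-------
t=23: -------
-------
-------
---**--
--*----
--*-*--
---*^*-
----**-
-------
t=24: -------
-------
-------
---**--
--*----
--*-*--
---**>-
----**-
-------
t=25: -------
-------
-------
---**--
--*----
--*-*^-
---**--
----**-
-------
t=26: -------
-------
-------
---**--
--*----
--*-**>
---**--
----**-
-------
t=27: -------
-------
-------
---**--
--*----
--*-***
---**-v
----**-
-------
t=28: -------
-------
-------
---**--
--*----
--*-***
---**<*
----**-
-------
t=29: -------
-------
-------
---**--
--*----
--*-*^*
---****
----**-
-------
t=30: -------
-------
-------
---**--
--*----
--*-<-*
---****
----**-
-------

1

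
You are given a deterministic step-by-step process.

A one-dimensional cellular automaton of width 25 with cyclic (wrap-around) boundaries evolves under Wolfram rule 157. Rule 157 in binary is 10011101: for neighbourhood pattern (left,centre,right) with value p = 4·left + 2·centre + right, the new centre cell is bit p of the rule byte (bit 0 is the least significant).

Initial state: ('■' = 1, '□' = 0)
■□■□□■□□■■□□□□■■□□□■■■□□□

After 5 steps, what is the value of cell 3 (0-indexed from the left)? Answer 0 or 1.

k=0  ■□■□□■□□■■□□□□■■□□□■■■□□□
k=1  ■□■■□■■□■□■■■□■□■■□■■□■■□
k=2  ■□■□□■□□■□■■□□■□■□□■□□■□□
k=3  ■□■■□■■□■□■□■□■□■■□■■□■■□
k=4  ■□■□□■□□■□■□■□■□■□□■□□■□□
k=5  ■□■■□■■□■□■□■□■□■■□■■□■■□

1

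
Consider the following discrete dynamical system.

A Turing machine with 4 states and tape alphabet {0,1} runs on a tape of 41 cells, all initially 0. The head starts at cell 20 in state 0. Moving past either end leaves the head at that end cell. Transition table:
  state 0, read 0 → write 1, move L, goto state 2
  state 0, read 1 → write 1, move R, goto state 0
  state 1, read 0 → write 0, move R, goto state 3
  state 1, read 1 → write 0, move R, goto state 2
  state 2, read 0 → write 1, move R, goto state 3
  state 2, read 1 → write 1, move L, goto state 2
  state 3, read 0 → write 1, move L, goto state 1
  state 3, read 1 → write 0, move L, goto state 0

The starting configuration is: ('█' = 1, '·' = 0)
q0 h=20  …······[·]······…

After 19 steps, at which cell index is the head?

gen 0: q0 h=20  …······[·]······…
gen 1: q2 h=19  …······[·]█·····…
gen 2: q3 h=20  …·····█[█]······…
gen 3: q0 h=19  …······[█]······…
gen 4: q0 h=20  …·····█[·]······…
gen 5: q2 h=19  …······[█]█·····…
gen 6: q2 h=18  …······[·]██····…
gen 7: q3 h=19  …·····█[█]█·····…
gen 8: q0 h=18  …······[█]·█····…
gen 9: q0 h=19  …·····█[·]█·····…
gen 10: q2 h=18  …······[█]██····…
gen 11: q2 h=17  …······[·]███···…
gen 12: q3 h=18  …·····█[█]██····…
gen 13: q0 h=17  …······[█]·██···…
gen 14: q0 h=18  …·····█[·]██····…
gen 15: q2 h=17  …······[█]███···…
gen 16: q2 h=16  …······[·]████··…
gen 17: q3 h=17  …·····█[█]███···…
gen 18: q0 h=16  …······[█]·███··…
gen 19: q0 h=17  …·····█[·]███···…

17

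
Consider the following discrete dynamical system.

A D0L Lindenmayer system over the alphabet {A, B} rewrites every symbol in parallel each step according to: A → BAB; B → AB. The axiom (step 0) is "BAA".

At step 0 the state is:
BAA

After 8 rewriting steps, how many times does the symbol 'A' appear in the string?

1562

t=0: BAA
t=1: ABBABBAB
t=2: BABABABBABABABBABAB
t=3: ABBABABBABABBABABABBABABBABABBABABABBABABBABAB
t=4: BABABABBABABBABABABBABABBABABABBABABBABABBABABABBABABBABABABBABABBABABABBABABBABABBABABABBABABBABABABBABABBABAB
t=5: ABBABABBABABBABABABBABABBABABABBABABBABABBABABABBABABBABAB…BABABABBABABBABABABBABABBABABBABABABBABABBABABABBABABBABAB  (len 268)
t=6: BABABABBABABBABABABBABABBABABABBABABBABABBABABABBABABBABAB…BABABABBABABBABABABBABABBABABBABABABBABABBABABABBABABBABAB  (len 647)
t=7: ABBABABBABABBABABABBABABBABABABBABABBABABBABABABBABABBABAB…BABABABBABABBABABABBABABBABABBABABABBABABBABABABBABABBABAB  (len 1562)
t=8: BABABABBABABBABABABBABABBABABABBABABBABABBABABABBABABBABAB…BABABABBABABBABABABBABABBABABBABABABBABABBABABABBABABBABAB  (len 3771)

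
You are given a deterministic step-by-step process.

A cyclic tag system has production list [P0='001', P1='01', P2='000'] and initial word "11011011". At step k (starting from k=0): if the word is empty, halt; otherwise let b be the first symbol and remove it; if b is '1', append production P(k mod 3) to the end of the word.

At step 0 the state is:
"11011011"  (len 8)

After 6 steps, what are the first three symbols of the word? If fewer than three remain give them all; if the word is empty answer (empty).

110

t=0: "11011011"  (len 8)
t=1: "1011011001"  (len 10)
t=2: "01101100101"  (len 11)
t=3: "1101100101"  (len 10)
t=4: "101100101001"  (len 12)
t=5: "0110010100101"  (len 13)
t=6: "110010100101"  (len 12)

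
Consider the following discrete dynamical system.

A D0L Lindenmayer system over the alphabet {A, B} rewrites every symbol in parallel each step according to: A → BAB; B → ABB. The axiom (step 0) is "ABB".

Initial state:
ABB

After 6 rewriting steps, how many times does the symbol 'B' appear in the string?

t=0: ABB
t=1: BABABBABB
t=2: ABBBABABBBABABBABBBABABBABB
t=3: BABABBABBABBBABABBBABABBABBABBBABABBBABABBABBBABABBABBABBBABABBBABABBABBBABABBABB
t=4: ABBBABABBBABABBABBBABABBABBBABABBABBABBBABABBBABABBABBABBB…BABBABBBABABBBABABBABBBABABBABBABBBABABBBABABBABBBABABBABB  (len 243)
t=5: BABABBABBABBBABABBBABABBABBABBBABABBBABABBABBBABABBABBABBB…BABBABBBABABBBABABBABBBABABBABBABBBABABBBABABBABBBABABBABB  (len 729)
t=6: ABBBABABBBABABBABBBABABBABBBABABBABBABBBABABBBABABBABBABBB…BABBABBBABABBBABABBABBBABABBABBABBBABABBBABABBABBBABABBABB  (len 2187)

1458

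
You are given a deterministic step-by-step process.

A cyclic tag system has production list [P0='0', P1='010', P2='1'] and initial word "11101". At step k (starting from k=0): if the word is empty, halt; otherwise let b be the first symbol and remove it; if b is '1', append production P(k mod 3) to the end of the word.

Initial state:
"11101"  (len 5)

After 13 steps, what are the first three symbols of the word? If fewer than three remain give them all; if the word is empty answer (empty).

t=0: "11101"  (len 5)
t=1: "11010"  (len 5)
t=2: "1010010"  (len 7)
t=3: "0100101"  (len 7)
t=4: "100101"  (len 6)
t=5: "00101010"  (len 8)
t=6: "0101010"  (len 7)
t=7: "101010"  (len 6)
t=8: "01010010"  (len 8)
t=9: "1010010"  (len 7)
t=10: "0100100"  (len 7)
t=11: "100100"  (len 6)
t=12: "001001"  (len 6)
t=13: "01001"  (len 5)

010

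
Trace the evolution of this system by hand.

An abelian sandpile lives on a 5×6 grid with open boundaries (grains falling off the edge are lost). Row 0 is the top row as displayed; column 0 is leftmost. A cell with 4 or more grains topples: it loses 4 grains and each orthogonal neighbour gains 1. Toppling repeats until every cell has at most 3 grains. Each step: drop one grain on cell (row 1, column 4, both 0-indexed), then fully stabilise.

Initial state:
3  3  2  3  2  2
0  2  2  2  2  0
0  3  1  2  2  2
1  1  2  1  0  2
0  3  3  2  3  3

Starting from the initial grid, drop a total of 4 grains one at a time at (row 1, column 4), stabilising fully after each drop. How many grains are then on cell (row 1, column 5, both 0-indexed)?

0) 3  3  2  3  2  2
0  2  2  2  2  0
0  3  1  2  2  2
1  1  2  1  0  2
0  3  3  2  3  3
1) 3  3  2  3  2  2
0  2  2  2  3  0
0  3  1  2  2  2
1  1  2  1  0  2
0  3  3  2  3  3
2) 3  3  2  3  3  2
0  2  2  3  0  1
0  3  1  2  3  2
1  1  2  1  0  2
0  3  3  2  3  3
3) 3  3  2  3  3  2
0  2  2  3  1  1
0  3  1  2  3  2
1  1  2  1  0  2
0  3  3  2  3  3
4) 3  3  2  3  3  2
0  2  2  3  2  1
0  3  1  2  3  2
1  1  2  1  0  2
0  3  3  2  3  3

1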